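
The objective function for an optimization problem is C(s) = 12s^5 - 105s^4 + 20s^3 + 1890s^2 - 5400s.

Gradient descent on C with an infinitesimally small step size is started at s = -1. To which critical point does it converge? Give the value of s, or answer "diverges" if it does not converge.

C'(s) = 60(s - 5)(s - 3)(s - 2)(s + 3), so C'(-1) = -8640.
Gradient descent moves in the -C' direction, i.e. s is increasing.
The nearest critical point in that direction is s = 2, where C'' = 900 > 0 (a local minimum). The iterate converges there.

2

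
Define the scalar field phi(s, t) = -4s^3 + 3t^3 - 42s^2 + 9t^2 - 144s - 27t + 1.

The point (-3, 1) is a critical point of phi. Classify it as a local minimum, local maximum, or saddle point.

saddle point

The mixed partial ∂²phi/∂s∂t is 0, so the Hessian at any point is diag(phi_ss, phi_tt) = diag(-12(2s + 7), 18(t + 1)).
At (-3, 1): H = diag(-12, 36).
The eigenvalues have opposite signs, so H is indefinite: a saddle point.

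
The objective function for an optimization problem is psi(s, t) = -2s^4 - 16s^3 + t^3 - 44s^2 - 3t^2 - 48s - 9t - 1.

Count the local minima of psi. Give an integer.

1

psi separates as a function of s plus a function of t, so ∇psi=0 decouples.
∂psi/∂s = -8(s + 1)(s + 2)(s + 3) = 0 at s ∈ {-3, -2, -1}; ∂psi/∂t = 3(t - 3)(t + 1) = 0 at t ∈ {-1, 3}.
The Hessian is diagonal: diag(psi_ss, psi_tt). Second derivatives: psi_ss(-3)=-16, psi_ss(-2)=8, psi_ss(-1)=-16; psi_tt(-1)=-12, psi_tt(3)=12.
Local minima occur where both diagonal entries positive: (-2, 3). Count: 1.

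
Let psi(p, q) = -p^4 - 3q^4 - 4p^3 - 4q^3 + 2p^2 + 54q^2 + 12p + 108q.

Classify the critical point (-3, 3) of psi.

The mixed partial ∂²psi/∂p∂q is 0, so the Hessian at any point is diag(psi_pp, psi_qq) = diag(4(-3p^2 - 6p + 1), 12(-3q^2 - 2q + 9)).
At (-3, 3): H = diag(-32, -288).
Both eigenvalues are negative, so H is negative definite: a local maximum.

local maximum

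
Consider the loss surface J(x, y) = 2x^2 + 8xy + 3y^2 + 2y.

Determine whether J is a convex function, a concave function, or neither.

J is quadratic, so its Hessian is the constant matrix H = [[4, 8], [8, 6]].
det(H) = -40, tr(H) = 10.
det(H) < 0, so H is indefinite: neither convex nor concave.

neither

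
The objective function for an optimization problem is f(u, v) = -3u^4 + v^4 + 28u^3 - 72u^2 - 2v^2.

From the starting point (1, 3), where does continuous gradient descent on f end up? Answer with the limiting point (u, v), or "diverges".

(3, 1)

f is separable, so gradient descent decouples: u follows -∂f/∂u, v follows -∂f/∂v.
∂f/∂u = -12u(u - 4)(u - 3); at u=1 this is -72, so u increases.
∂f/∂v = 4v(v - 1)(v + 1); at v=3 this is 96, so v decreases.
u converges to its nearest critical value 3 (a local min of the u-part); v converges to 1. The iterate converges to (3, 1).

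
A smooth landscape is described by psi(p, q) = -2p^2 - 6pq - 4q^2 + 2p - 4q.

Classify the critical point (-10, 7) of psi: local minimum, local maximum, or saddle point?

The Hessian of psi is constant: H = [[-4, -6], [-6, -8]].
det(H) = (-4)·(-8) − (-6)² = -4.
Since det(H) < 0, H is indefinite and the critical point is a saddle point.

saddle point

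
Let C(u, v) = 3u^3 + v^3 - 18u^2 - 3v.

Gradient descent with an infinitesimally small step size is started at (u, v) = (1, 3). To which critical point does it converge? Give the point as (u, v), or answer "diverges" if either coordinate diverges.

(4, 1)

C is separable, so gradient descent decouples: u follows -∂C/∂u, v follows -∂C/∂v.
∂C/∂u = 9u(u - 4); at u=1 this is -27, so u increases.
∂C/∂v = 3(v - 1)(v + 1); at v=3 this is 24, so v decreases.
u converges to its nearest critical value 4 (a local min of the u-part); v converges to 1. The iterate converges to (4, 1).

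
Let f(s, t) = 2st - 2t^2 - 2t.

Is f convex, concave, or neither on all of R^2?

neither

f is quadratic, so its Hessian is the constant matrix H = [[0, 2], [2, -4]].
det(H) = -4, tr(H) = -4.
det(H) < 0, so H is indefinite: neither convex nor concave.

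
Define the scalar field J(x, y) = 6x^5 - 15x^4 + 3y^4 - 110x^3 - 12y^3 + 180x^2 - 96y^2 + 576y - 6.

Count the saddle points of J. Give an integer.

6

J separates as a function of x plus a function of y, so ∇J=0 decouples.
∂J/∂x = 30x(x - 4)(x - 1)(x + 3) = 0 at x ∈ {-3, 0, 1, 4}; ∂J/∂y = 12(y - 4)(y - 3)(y + 4) = 0 at y ∈ {-4, 3, 4}.
The Hessian is diagonal: diag(J_xx, J_yy). Second derivatives: J_xx(-3)=-2520, J_xx(0)=360, J_xx(1)=-360, J_xx(4)=2520; J_yy(-4)=672, J_yy(3)=-84, J_yy(4)=96.
Saddle points occur where the two diagonal entries have opposite signs: (-3, -4), (-3, 4), (0, 3), (1, -4), (1, 4), (4, 3). Count: 6.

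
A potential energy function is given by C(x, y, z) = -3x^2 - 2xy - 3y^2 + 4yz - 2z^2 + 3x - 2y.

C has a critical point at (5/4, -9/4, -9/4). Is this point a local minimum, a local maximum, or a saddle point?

The Hessian is constant: H = [[-6, -2, 0], [-2, -6, 4], [0, 4, -4]].
Leading principal minors: Δ₁ = -6, Δ₂ = 32, Δ₃ = -32.
The minors alternate sign starting negative (−, +, −), so H is negative definite: a local maximum.

local maximum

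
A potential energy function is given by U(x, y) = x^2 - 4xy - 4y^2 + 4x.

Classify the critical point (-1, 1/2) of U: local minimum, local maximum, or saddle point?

The Hessian of U is constant: H = [[2, -4], [-4, -8]].
det(H) = 2·(-8) − (-4)² = -32.
Since det(H) < 0, H is indefinite and the critical point is a saddle point.

saddle point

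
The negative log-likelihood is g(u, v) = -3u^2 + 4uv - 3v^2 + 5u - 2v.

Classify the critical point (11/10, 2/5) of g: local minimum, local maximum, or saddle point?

The Hessian of g is constant: H = [[-6, 4], [4, -6]].
det(H) = (-6)·(-6) − 4² = 20.
det(H) > 0 and tr(H) = -12 < 0, so H is negative definite and the point is a local maximum.

local maximum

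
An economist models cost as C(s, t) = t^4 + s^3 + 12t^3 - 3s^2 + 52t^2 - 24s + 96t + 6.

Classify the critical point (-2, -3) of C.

The mixed partial ∂²C/∂s∂t is 0, so the Hessian at any point is diag(C_ss, C_tt) = diag(6(s - 1), 4(3t^2 + 18t + 26)).
At (-2, -3): H = diag(-18, -4).
Both eigenvalues are negative, so H is negative definite: a local maximum.

local maximum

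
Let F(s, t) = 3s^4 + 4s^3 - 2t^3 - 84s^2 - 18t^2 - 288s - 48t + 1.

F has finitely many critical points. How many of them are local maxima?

1

F separates as a function of s plus a function of t, so ∇F=0 decouples.
∂F/∂s = 12(s - 4)(s + 2)(s + 3) = 0 at s ∈ {-3, -2, 4}; ∂F/∂t = -6(t + 2)(t + 4) = 0 at t ∈ {-4, -2}.
The Hessian is diagonal: diag(F_ss, F_tt). Second derivatives: F_ss(-3)=84, F_ss(-2)=-72, F_ss(4)=504; F_tt(-4)=12, F_tt(-2)=-12.
Local maxima occur where both diagonal entries negative: (-2, -2). Count: 1.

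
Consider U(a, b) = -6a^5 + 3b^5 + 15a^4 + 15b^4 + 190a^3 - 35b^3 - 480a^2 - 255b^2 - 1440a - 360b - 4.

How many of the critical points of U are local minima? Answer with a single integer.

4

U separates as a function of a plus a function of b, so ∇U=0 decouples.
∂U/∂a = -30(a - 4)(a - 3)(a + 1)(a + 4) = 0 at a ∈ {-4, -1, 3, 4}; ∂U/∂b = 15(b - 3)(b + 1)(b + 2)(b + 4) = 0 at b ∈ {-4, -2, -1, 3}.
The Hessian is diagonal: diag(U_aa, U_bb). Second derivatives: U_aa(-4)=5040, U_aa(-1)=-1800, U_aa(3)=840, U_aa(4)=-1200; U_bb(-4)=-630, U_bb(-2)=150, U_bb(-1)=-180, U_bb(3)=2100.
Local minima occur where both diagonal entries positive: (-4, -2), (-4, 3), (3, -2), (3, 3). Count: 4.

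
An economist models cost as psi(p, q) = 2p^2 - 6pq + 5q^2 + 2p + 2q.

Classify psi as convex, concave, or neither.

convex

psi is quadratic, so its Hessian is the constant matrix H = [[4, -6], [-6, 10]].
det(H) = 4, tr(H) = 14.
det(H) > 0 and tr(H) > 0, so H is positive definite everywhere: convex.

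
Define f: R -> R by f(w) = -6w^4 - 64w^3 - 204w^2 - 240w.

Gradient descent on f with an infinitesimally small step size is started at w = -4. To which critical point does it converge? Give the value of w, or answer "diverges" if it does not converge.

-2

f'(w) = -24(w + 1)(w + 2)(w + 5), so f'(-4) = -144.
Gradient descent moves in the -f' direction, i.e. w is increasing.
The nearest critical point in that direction is w = -2, where f'' = 72 > 0 (a local minimum). The iterate converges there.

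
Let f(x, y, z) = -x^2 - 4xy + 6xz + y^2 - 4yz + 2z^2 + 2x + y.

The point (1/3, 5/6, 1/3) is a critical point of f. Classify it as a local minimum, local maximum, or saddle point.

saddle point

The Hessian is constant: H = [[-2, -4, 6], [-4, 2, -4], [6, -4, 4]].
Leading principal minors: Δ₁ = -2, Δ₂ = -20, Δ₃ = 72.
The minors fit neither the all-positive nor the alternating-sign pattern, so H is indefinite: a saddle point.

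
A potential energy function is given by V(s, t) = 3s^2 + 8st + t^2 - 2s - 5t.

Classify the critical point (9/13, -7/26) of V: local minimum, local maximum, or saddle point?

saddle point

The Hessian of V is constant: H = [[6, 8], [8, 2]].
det(H) = 6·2 − 8² = -52.
Since det(H) < 0, H is indefinite and the critical point is a saddle point.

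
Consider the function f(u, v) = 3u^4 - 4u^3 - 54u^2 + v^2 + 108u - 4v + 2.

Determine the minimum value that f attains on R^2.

-461

f(u,v) separates as P(u) + Q(v) + 2, so its minimum is min P + min Q + 2.
P'(u) = 12(u - 3)(u - 1)(u + 3) vanishes at u ∈ {-3, 1, 3}; Q'(v) = 2v - 4 vanishes at v ∈ {2}.
Local minima of P (where P''>0): P(-3)=-459, P(3)=-27. Local minima of Q: Q(2)=-4.
So the global minimum of f is P(-3) + Q(2) + 2 = -459 − 4 + 2 = -461, attained at (-3, 2).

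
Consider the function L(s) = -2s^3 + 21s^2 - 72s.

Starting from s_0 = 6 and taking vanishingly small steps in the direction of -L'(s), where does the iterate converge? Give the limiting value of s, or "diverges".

L'(s) = -6(s - 4)(s - 3), so L'(6) = -36.
Gradient descent moves in the -L' direction, i.e. s is increasing.
There is no critical point above s=6, and L' keeps the same sign, so the iterate runs off to +∞.

diverges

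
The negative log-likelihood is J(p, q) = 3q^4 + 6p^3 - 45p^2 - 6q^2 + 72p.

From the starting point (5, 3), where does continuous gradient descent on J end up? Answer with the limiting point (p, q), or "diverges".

J is separable, so gradient descent decouples: p follows -∂J/∂p, q follows -∂J/∂q.
∂J/∂p = 18(p - 4)(p - 1); at p=5 this is 72, so p decreases.
∂J/∂q = 12q(q - 1)(q + 1); at q=3 this is 288, so q decreases.
p converges to its nearest critical value 4 (a local min of the p-part); q converges to 1. The iterate converges to (4, 1).

(4, 1)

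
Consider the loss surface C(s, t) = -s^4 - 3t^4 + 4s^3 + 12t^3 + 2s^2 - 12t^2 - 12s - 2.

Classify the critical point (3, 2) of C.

local maximum

The mixed partial ∂²C/∂s∂t is 0, so the Hessian at any point is diag(C_ss, C_tt) = diag(4(-3s^2 + 6s + 1), 12(-3t^2 + 6t - 2)).
At (3, 2): H = diag(-32, -24).
Both eigenvalues are negative, so H is negative definite: a local maximum.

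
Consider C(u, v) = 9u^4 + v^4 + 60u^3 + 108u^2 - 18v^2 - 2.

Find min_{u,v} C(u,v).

C(u,v) separates as P(u) + Q(v) − 2, so its minimum is min P + min Q − 2.
P'(u) = 36u(u + 2)(u + 3) vanishes at u ∈ {-3, -2, 0}; Q'(v) = 4v(v - 3)(v + 3) vanishes at v ∈ {-3, 0, 3}.
Local minima of P (where P''>0): P(-3)=81, P(0)=0. Local minima of Q: Q(-3)=-81, Q(3)=-81.
So the global minimum of C is P(0) + Q(-3) − 2 = 0 − 81 − 2 = -83, attained at (0, -3).

-83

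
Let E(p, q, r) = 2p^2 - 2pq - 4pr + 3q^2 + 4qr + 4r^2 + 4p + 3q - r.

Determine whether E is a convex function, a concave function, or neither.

convex

E is quadratic, so its Hessian is the constant matrix H = [[4, -2, -4], [-2, 6, 4], [-4, 4, 8]].
Leading principal minors: 4, 20, 64.
All positive ⇒ H ≻ 0 ⇒ convex.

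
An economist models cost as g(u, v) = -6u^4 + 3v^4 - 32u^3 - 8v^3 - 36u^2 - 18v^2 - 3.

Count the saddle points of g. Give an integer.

5

g separates as a function of u plus a function of v, so ∇g=0 decouples.
∂g/∂u = -24u(u + 1)(u + 3) = 0 at u ∈ {-3, -1, 0}; ∂g/∂v = 12v(v - 3)(v + 1) = 0 at v ∈ {-1, 0, 3}.
The Hessian is diagonal: diag(g_uu, g_vv). Second derivatives: g_uu(-3)=-144, g_uu(-1)=48, g_uu(0)=-72; g_vv(-1)=48, g_vv(0)=-36, g_vv(3)=144.
Saddle points occur where the two diagonal entries have opposite signs: (-3, -1), (-3, 3), (-1, 0), (0, -1), (0, 3). Count: 5.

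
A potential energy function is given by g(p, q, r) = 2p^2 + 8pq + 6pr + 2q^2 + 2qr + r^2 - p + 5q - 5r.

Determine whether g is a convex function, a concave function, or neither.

g is quadratic, so its Hessian is the constant matrix H = [[4, 8, 6], [8, 4, 2], [6, 2, 2]].
Leading principal minors: 4, -48, -64.
Neither pattern holds ⇒ H is indefinite ⇒ neither convex nor concave.

neither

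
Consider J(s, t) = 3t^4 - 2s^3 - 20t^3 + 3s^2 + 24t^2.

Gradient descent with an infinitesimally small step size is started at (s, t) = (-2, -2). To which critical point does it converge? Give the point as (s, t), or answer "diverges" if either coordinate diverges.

(0, 0)

J is separable, so gradient descent decouples: s follows -∂J/∂s, t follows -∂J/∂t.
∂J/∂s = -6s(s - 1); at s=-2 this is -36, so s increases.
∂J/∂t = 12t(t - 4)(t - 1); at t=-2 this is -432, so t increases.
s converges to its nearest critical value 0 (a local min of the s-part); t converges to 0. The iterate converges to (0, 0).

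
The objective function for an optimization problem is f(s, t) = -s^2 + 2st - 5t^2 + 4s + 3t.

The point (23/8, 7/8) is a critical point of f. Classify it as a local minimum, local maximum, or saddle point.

local maximum

The Hessian of f is constant: H = [[-2, 2], [2, -10]].
det(H) = (-2)·(-10) − 2² = 16.
det(H) > 0 and tr(H) = -12 < 0, so H is negative definite and the point is a local maximum.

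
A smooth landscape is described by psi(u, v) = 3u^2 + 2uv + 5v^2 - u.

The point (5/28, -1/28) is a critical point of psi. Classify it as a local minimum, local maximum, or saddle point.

local minimum

The Hessian of psi is constant: H = [[6, 2], [2, 10]].
det(H) = 6·10 − 2² = 56.
det(H) > 0 and tr(H) = 16 > 0, so H is positive definite and the point is a local minimum.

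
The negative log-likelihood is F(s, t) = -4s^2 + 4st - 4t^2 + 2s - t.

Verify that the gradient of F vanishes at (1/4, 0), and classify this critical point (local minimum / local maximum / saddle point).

local maximum

∇F = (-8s + 4t + 2, 4s - 8t - 1); substituting (1/4, 0) gives ∇F = (0, 0), so (1/4, 0) is indeed a critical point.
The Hessian of F is constant: H = [[-8, 4], [4, -8]].
det(H) = (-8)·(-8) − 4² = 48.
det(H) > 0 and tr(H) = -16 < 0, so H is negative definite and the point is a local maximum.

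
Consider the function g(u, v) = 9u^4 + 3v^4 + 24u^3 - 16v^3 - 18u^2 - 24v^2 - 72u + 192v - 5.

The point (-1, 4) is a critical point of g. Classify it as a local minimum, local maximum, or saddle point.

saddle point

The mixed partial ∂²g/∂u∂v is 0, so the Hessian at any point is diag(g_uu, g_vv) = diag(36(3u^2 + 4u - 1), 12(3v^2 - 8v - 4)).
At (-1, 4): H = diag(-72, 144).
The eigenvalues have opposite signs, so H is indefinite: a saddle point.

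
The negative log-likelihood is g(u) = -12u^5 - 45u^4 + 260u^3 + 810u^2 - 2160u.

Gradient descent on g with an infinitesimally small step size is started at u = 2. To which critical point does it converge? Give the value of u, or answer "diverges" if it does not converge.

1

g'(u) = -60(u - 3)(u - 1)(u + 3)(u + 4), so g'(2) = 1800.
Gradient descent moves in the -g' direction, i.e. u is decreasing.
The nearest critical point in that direction is u = 1, where g'' = 2400 > 0 (a local minimum). The iterate converges there.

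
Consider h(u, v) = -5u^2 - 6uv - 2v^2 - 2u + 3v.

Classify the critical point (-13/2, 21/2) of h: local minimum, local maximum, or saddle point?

local maximum

The Hessian of h is constant: H = [[-10, -6], [-6, -4]].
det(H) = (-10)·(-4) − (-6)² = 4.
det(H) > 0 and tr(H) = -14 < 0, so H is negative definite and the point is a local maximum.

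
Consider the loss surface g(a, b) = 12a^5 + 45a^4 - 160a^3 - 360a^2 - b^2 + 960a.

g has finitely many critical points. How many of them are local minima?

g separates as a function of a plus a function of b, so ∇g=0 decouples.
∂g/∂a = 60(a - 2)(a - 1)(a + 2)(a + 4) = 0 at a ∈ {-4, -2, 1, 2}; ∂g/∂b = -2b = 0 at b ∈ {0}.
The Hessian is diagonal: diag(g_aa, g_bb). Second derivatives: g_aa(-4)=-3600, g_aa(-2)=1440, g_aa(1)=-900, g_aa(2)=1440; g_bb(0)=-2.
Local minima occur where both diagonal entries positive: none. Count: 0.

0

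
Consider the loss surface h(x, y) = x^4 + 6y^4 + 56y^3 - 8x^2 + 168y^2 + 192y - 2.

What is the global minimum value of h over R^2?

-146

h(x,y) separates as P(x) + Q(y) − 2, so its minimum is min P + min Q − 2.
P'(x) = 4x(x - 2)(x + 2) vanishes at x ∈ {-2, 0, 2}; Q'(y) = 24(y + 1)(y + 2)(y + 4) vanishes at y ∈ {-4, -2, -1}.
Local minima of P (where P''>0): P(-2)=-16, P(2)=-16. Local minima of Q: Q(-4)=-128, Q(-1)=-74.
So the global minimum of h is P(-2) + Q(-4) − 2 = -16 − 128 − 2 = -146, attained at (-2, -4).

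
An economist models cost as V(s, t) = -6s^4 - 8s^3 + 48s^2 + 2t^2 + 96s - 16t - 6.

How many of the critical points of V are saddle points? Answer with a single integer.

2

V separates as a function of s plus a function of t, so ∇V=0 decouples.
∂V/∂s = -24(s - 2)(s + 1)(s + 2) = 0 at s ∈ {-2, -1, 2}; ∂V/∂t = 4(t - 4) = 0 at t ∈ {4}.
The Hessian is diagonal: diag(V_ss, V_tt). Second derivatives: V_ss(-2)=-96, V_ss(-1)=72, V_ss(2)=-288; V_tt(4)=4.
Saddle points occur where the two diagonal entries have opposite signs: (-2, 4), (2, 4). Count: 2.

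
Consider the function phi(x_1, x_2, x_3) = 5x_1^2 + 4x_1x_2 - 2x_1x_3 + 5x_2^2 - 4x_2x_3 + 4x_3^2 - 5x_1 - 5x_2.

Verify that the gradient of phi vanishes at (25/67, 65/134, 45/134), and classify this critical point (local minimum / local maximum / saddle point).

local minimum

∇phi = (10x_1 + 4x_2 - 2x_3 - 5, 4x_1 + 10x_2 - 4x_3 - 5, -2x_1 - 4x_2 + 8x_3); substituting (25/67, 65/134, 45/134) gives ∇phi = (0, 0, 0), so (25/67, 65/134, 45/134) is indeed a critical point.
The Hessian is constant: H = [[10, 4, -2], [4, 10, -4], [-2, -4, 8]].
Leading principal minors: Δ₁ = 10, Δ₂ = 84, Δ₃ = 536.
All leading minors are positive, so H is positive definite: a local minimum.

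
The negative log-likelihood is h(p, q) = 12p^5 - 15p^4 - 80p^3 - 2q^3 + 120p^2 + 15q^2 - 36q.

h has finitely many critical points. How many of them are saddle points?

h separates as a function of p plus a function of q, so ∇h=0 decouples.
∂h/∂p = 60p(p - 2)(p - 1)(p + 2) = 0 at p ∈ {-2, 0, 1, 2}; ∂h/∂q = -6(q - 3)(q - 2) = 0 at q ∈ {2, 3}.
The Hessian is diagonal: diag(h_pp, h_qq). Second derivatives: h_pp(-2)=-1440, h_pp(0)=240, h_pp(1)=-180, h_pp(2)=480; h_qq(2)=6, h_qq(3)=-6.
Saddle points occur where the two diagonal entries have opposite signs: (-2, 2), (0, 3), (1, 2), (2, 3). Count: 4.

4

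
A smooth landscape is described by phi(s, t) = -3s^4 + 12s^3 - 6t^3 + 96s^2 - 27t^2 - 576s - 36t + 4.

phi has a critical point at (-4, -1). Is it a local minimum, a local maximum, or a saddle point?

The mixed partial ∂²phi/∂s∂t is 0, so the Hessian at any point is diag(phi_ss, phi_tt) = diag(12(-3s^2 + 6s + 16), -18(2t + 3)).
At (-4, -1): H = diag(-672, -18).
Both eigenvalues are negative, so H is negative definite: a local maximum.

local maximum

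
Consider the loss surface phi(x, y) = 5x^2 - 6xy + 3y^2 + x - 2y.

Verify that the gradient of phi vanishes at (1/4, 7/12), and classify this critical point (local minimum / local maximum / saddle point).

local minimum

∇phi = (10x - 6y + 1, -6x + 6y - 2); substituting (1/4, 7/12) gives ∇phi = (0, 0), so (1/4, 7/12) is indeed a critical point.
The Hessian of phi is constant: H = [[10, -6], [-6, 6]].
det(H) = 10·6 − (-6)² = 24.
det(H) > 0 and tr(H) = 16 > 0, so H is positive definite and the point is a local minimum.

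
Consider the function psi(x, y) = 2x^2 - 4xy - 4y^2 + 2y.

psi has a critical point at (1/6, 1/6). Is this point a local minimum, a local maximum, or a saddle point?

The Hessian of psi is constant: H = [[4, -4], [-4, -8]].
det(H) = 4·(-8) − (-4)² = -48.
Since det(H) < 0, H is indefinite and the critical point is a saddle point.

saddle point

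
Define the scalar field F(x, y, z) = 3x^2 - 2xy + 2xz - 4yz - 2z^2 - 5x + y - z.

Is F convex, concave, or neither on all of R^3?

F is quadratic, so its Hessian is the constant matrix H = [[6, -2, 2], [-2, 0, -4], [2, -4, -4]].
Leading principal minors: 6, -4, -48.
Neither pattern holds ⇒ H is indefinite ⇒ neither convex nor concave.

neither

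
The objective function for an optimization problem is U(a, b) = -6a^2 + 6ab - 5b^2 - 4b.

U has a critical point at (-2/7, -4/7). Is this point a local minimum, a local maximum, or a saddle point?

The Hessian of U is constant: H = [[-12, 6], [6, -10]].
det(H) = (-12)·(-10) − 6² = 84.
det(H) > 0 and tr(H) = -22 < 0, so H is negative definite and the point is a local maximum.

local maximum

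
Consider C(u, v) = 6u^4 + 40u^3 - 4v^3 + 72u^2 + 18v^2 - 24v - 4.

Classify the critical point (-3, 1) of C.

local minimum

The mixed partial ∂²C/∂u∂v is 0, so the Hessian at any point is diag(C_uu, C_vv) = diag(24(3u^2 + 10u + 6), 12(-2v + 3)).
At (-3, 1): H = diag(72, 12).
Both eigenvalues are positive, so H is positive definite: a local minimum.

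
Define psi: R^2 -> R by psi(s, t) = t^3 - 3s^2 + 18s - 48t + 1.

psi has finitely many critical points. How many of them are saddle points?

1

psi separates as a function of s plus a function of t, so ∇psi=0 decouples.
∂psi/∂s = -6(s - 3) = 0 at s ∈ {3}; ∂psi/∂t = 3(t - 4)(t + 4) = 0 at t ∈ {-4, 4}.
The Hessian is diagonal: diag(psi_ss, psi_tt). Second derivatives: psi_ss(3)=-6; psi_tt(-4)=-24, psi_tt(4)=24.
Saddle points occur where the two diagonal entries have opposite signs: (3, 4). Count: 1.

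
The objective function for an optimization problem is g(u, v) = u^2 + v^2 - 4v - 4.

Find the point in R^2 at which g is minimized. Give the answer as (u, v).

g(u,v) separates as P(u) + Q(v) − 4, so its minimum is min P + min Q − 4.
P'(u) = 2u vanishes at u ∈ {0}; Q'(v) = 2v - 4 vanishes at v ∈ {2}.
Local minima of P (where P''>0): P(0)=0. Local minima of Q: Q(2)=-4.
So the global minimum of g is P(0) + Q(2) − 4 = 0 − 4 − 4 = -8, attained at (0, 2).

(0, 2)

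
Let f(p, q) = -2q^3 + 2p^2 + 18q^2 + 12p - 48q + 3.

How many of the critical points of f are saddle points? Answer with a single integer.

1

f separates as a function of p plus a function of q, so ∇f=0 decouples.
∂f/∂p = 4(p + 3) = 0 at p ∈ {-3}; ∂f/∂q = -6(q - 4)(q - 2) = 0 at q ∈ {2, 4}.
The Hessian is diagonal: diag(f_pp, f_qq). Second derivatives: f_pp(-3)=4; f_qq(2)=12, f_qq(4)=-12.
Saddle points occur where the two diagonal entries have opposite signs: (-3, 4). Count: 1.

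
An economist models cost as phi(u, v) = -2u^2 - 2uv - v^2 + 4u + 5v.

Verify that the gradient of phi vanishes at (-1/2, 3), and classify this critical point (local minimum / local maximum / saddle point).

local maximum

∇phi = (-4u - 2v + 4, -2u - 2v + 5); substituting (-1/2, 3) gives ∇phi = (0, 0), so (-1/2, 3) is indeed a critical point.
The Hessian of phi is constant: H = [[-4, -2], [-2, -2]].
det(H) = (-4)·(-2) − (-2)² = 4.
det(H) > 0 and tr(H) = -6 < 0, so H is negative definite and the point is a local maximum.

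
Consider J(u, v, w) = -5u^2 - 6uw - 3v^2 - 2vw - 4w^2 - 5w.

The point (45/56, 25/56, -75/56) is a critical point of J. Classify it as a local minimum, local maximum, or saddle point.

local maximum

The Hessian is constant: H = [[-10, 0, -6], [0, -6, -2], [-6, -2, -8]].
Leading principal minors: Δ₁ = -10, Δ₂ = 60, Δ₃ = -224.
The minors alternate sign starting negative (−, +, −), so H is negative definite: a local maximum.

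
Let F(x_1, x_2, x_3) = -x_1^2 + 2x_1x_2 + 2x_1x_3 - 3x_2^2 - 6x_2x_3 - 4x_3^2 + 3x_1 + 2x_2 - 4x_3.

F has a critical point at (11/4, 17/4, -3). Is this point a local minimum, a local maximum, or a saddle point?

The Hessian is constant: H = [[-2, 2, 2], [2, -6, -6], [2, -6, -8]].
Leading principal minors: Δ₁ = -2, Δ₂ = 8, Δ₃ = -16.
The minors alternate sign starting negative (−, +, −), so H is negative definite: a local maximum.

local maximum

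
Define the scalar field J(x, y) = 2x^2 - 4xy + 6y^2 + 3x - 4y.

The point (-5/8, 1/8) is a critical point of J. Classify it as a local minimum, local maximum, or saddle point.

local minimum

The Hessian of J is constant: H = [[4, -4], [-4, 12]].
det(H) = 4·12 − (-4)² = 32.
det(H) > 0 and tr(H) = 16 > 0, so H is positive definite and the point is a local minimum.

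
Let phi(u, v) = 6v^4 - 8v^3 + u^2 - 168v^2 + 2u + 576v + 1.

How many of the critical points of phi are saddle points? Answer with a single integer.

phi separates as a function of u plus a function of v, so ∇phi=0 decouples.
∂phi/∂u = 2(u + 1) = 0 at u ∈ {-1}; ∂phi/∂v = 24(v - 3)(v - 2)(v + 4) = 0 at v ∈ {-4, 2, 3}.
The Hessian is diagonal: diag(phi_uu, phi_vv). Second derivatives: phi_uu(-1)=2; phi_vv(-4)=1008, phi_vv(2)=-144, phi_vv(3)=168.
Saddle points occur where the two diagonal entries have opposite signs: (-1, 2). Count: 1.

1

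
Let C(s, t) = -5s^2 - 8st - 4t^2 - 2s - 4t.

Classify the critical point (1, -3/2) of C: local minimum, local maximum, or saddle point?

local maximum

The Hessian of C is constant: H = [[-10, -8], [-8, -8]].
det(H) = (-10)·(-8) − (-8)² = 16.
det(H) > 0 and tr(H) = -18 < 0, so H is negative definite and the point is a local maximum.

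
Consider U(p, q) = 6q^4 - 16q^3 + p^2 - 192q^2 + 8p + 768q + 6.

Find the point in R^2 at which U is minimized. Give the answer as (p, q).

(-4, -4)

U(p,q) separates as A(p) + B(q) + 6, so its minimum is min A + min B + 6.
A'(p) = 2p + 8 vanishes at p ∈ {-4}; B'(q) = 24(q - 4)(q - 2)(q + 4) vanishes at q ∈ {-4, 2, 4}.
Local minima of A (where A''>0): A(-4)=-16. Local minima of B: B(-4)=-3584, B(4)=512.
So the global minimum of U is A(-4) + B(-4) + 6 = -16 − 3584 + 6 = -3594, attained at (-4, -4).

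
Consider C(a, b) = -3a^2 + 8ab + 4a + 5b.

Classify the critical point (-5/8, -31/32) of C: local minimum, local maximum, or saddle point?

The Hessian of C is constant: H = [[-6, 8], [8, 0]].
det(H) = (-6)·0 − 8² = -64.
Since det(H) < 0, H is indefinite and the critical point is a saddle point.

saddle point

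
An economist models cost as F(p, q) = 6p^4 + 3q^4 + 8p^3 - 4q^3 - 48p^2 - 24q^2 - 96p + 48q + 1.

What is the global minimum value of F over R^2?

-335

F(p,q) separates as A(p) + B(q) + 1, so its minimum is min A + min B + 1.
A'(p) = 24(p - 2)(p + 1)(p + 2) vanishes at p ∈ {-2, -1, 2}; B'(q) = 12(q - 2)(q - 1)(q + 2) vanishes at q ∈ {-2, 1, 2}.
Local minima of A (where A''>0): A(-2)=32, A(2)=-224. Local minima of B: B(-2)=-112, B(2)=16.
So the global minimum of F is A(2) + B(-2) + 1 = -224 − 112 + 1 = -335, attained at (2, -2).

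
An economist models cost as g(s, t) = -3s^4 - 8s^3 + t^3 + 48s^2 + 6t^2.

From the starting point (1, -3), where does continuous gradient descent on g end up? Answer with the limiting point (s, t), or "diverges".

g is separable, so gradient descent decouples: s follows -∂g/∂s, t follows -∂g/∂t.
∂g/∂s = -12s(s - 2)(s + 4); at s=1 this is 60, so s decreases.
∂g/∂t = 3t(t + 4); at t=-3 this is -9, so t increases.
s converges to its nearest critical value 0 (a local min of the s-part); t converges to 0. The iterate converges to (0, 0).

(0, 0)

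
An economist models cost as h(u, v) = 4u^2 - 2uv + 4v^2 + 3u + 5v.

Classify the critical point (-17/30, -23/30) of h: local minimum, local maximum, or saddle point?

The Hessian of h is constant: H = [[8, -2], [-2, 8]].
det(H) = 8·8 − (-2)² = 60.
det(H) > 0 and tr(H) = 16 > 0, so H is positive definite and the point is a local minimum.

local minimum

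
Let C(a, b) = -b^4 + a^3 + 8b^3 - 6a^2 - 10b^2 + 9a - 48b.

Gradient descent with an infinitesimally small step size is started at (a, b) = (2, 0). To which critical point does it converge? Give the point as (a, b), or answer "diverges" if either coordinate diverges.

(3, 3)

C is separable, so gradient descent decouples: a follows -∂C/∂a, b follows -∂C/∂b.
∂C/∂a = 3(a - 3)(a - 1); at a=2 this is -3, so a increases.
∂C/∂b = -4(b - 4)(b - 3)(b + 1); at b=0 this is -48, so b increases.
a converges to its nearest critical value 3 (a local min of the a-part); b converges to 3. The iterate converges to (3, 3).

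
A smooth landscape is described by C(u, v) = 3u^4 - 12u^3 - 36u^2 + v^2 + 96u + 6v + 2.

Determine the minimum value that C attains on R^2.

-199

C(u,v) separates as P(u) + Q(v) + 2, so its minimum is min P + min Q + 2.
P'(u) = 12(u - 4)(u - 1)(u + 2) vanishes at u ∈ {-2, 1, 4}; Q'(v) = 2v + 6 vanishes at v ∈ {-3}.
Local minima of P (where P''>0): P(-2)=-192, P(4)=-192. Local minima of Q: Q(-3)=-9.
So the global minimum of C is P(-2) + Q(-3) + 2 = -192 − 9 + 2 = -199, attained at (-2, -3).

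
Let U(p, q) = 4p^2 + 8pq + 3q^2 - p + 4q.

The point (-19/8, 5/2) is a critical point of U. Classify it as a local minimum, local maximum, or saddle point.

saddle point

The Hessian of U is constant: H = [[8, 8], [8, 6]].
det(H) = 8·6 − 8² = -16.
Since det(H) < 0, H is indefinite and the critical point is a saddle point.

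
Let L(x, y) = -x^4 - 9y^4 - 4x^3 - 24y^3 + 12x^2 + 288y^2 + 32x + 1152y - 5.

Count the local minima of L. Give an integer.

L separates as a function of x plus a function of y, so ∇L=0 decouples.
∂L/∂x = -4(x - 2)(x + 1)(x + 4) = 0 at x ∈ {-4, -1, 2}; ∂L/∂y = -36(y - 4)(y + 2)(y + 4) = 0 at y ∈ {-4, -2, 4}.
The Hessian is diagonal: diag(L_xx, L_yy). Second derivatives: L_xx(-4)=-72, L_xx(-1)=36, L_xx(2)=-72; L_yy(-4)=-576, L_yy(-2)=432, L_yy(4)=-1728.
Local minima occur where both diagonal entries positive: (-1, -2). Count: 1.

1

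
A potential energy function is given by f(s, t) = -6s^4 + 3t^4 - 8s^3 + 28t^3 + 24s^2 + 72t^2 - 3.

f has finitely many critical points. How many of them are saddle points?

5

f separates as a function of s plus a function of t, so ∇f=0 decouples.
∂f/∂s = -24s(s - 1)(s + 2) = 0 at s ∈ {-2, 0, 1}; ∂f/∂t = 12t(t + 3)(t + 4) = 0 at t ∈ {-4, -3, 0}.
The Hessian is diagonal: diag(f_ss, f_tt). Second derivatives: f_ss(-2)=-144, f_ss(0)=48, f_ss(1)=-72; f_tt(-4)=48, f_tt(-3)=-36, f_tt(0)=144.
Saddle points occur where the two diagonal entries have opposite signs: (-2, -4), (-2, 0), (0, -3), (1, -4), (1, 0). Count: 5.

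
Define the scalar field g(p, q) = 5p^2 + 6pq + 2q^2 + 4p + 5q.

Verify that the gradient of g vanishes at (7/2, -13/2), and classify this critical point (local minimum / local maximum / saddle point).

∇g = (10p + 6q + 4, 6p + 4q + 5); substituting (7/2, -13/2) gives ∇g = (0, 0), so (7/2, -13/2) is indeed a critical point.
The Hessian of g is constant: H = [[10, 6], [6, 4]].
det(H) = 10·4 − 6² = 4.
det(H) > 0 and tr(H) = 14 > 0, so H is positive definite and the point is a local minimum.

local minimum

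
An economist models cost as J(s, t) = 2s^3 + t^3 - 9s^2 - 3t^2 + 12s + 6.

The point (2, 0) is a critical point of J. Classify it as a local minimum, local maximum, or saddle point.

saddle point

The mixed partial ∂²J/∂s∂t is 0, so the Hessian at any point is diag(J_ss, J_tt) = diag(6(2s - 3), 6(t - 1)).
At (2, 0): H = diag(6, -6).
The eigenvalues have opposite signs, so H is indefinite: a saddle point.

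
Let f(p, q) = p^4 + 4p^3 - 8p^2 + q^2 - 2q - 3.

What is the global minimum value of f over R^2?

f(p,q) separates as A(p) + B(q) − 3, so its minimum is min A + min B − 3.
A'(p) = 4p(p - 1)(p + 4) vanishes at p ∈ {-4, 0, 1}; B'(q) = 2q - 2 vanishes at q ∈ {1}.
Local minima of A (where A''>0): A(-4)=-128, A(1)=-3. Local minima of B: B(1)=-1.
So the global minimum of f is A(-4) + B(1) − 3 = -128 − 1 − 3 = -132, attained at (-4, 1).

-132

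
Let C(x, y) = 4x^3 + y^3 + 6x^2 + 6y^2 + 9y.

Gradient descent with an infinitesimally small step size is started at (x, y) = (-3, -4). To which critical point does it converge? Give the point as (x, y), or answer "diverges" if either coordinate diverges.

diverges

C is separable, so gradient descent decouples: x follows -∂C/∂x, y follows -∂C/∂y.
∂C/∂x = 12x(x + 1); at x=-3 this is 72, so x decreases.
∂C/∂y = 3(y + 1)(y + 3); at y=-4 this is 9, so y decreases.
The x-coordinate has no critical point in that direction and runs off to infinity.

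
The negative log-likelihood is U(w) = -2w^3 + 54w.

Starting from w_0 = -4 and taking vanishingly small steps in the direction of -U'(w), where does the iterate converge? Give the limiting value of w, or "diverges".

U'(w) = -6(w - 3)(w + 3), so U'(-4) = -42.
Gradient descent moves in the -U' direction, i.e. w is increasing.
The nearest critical point in that direction is w = -3, where U'' = 36 > 0 (a local minimum). The iterate converges there.

-3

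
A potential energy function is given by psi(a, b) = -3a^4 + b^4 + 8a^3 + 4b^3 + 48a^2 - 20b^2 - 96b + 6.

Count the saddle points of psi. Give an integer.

psi separates as a function of a plus a function of b, so ∇psi=0 decouples.
∂psi/∂a = -12a(a - 4)(a + 2) = 0 at a ∈ {-2, 0, 4}; ∂psi/∂b = 4(b - 3)(b + 2)(b + 4) = 0 at b ∈ {-4, -2, 3}.
The Hessian is diagonal: diag(psi_aa, psi_bb). Second derivatives: psi_aa(-2)=-144, psi_aa(0)=96, psi_aa(4)=-288; psi_bb(-4)=56, psi_bb(-2)=-40, psi_bb(3)=140.
Saddle points occur where the two diagonal entries have opposite signs: (-2, -4), (-2, 3), (0, -2), (4, -4), (4, 3). Count: 5.

5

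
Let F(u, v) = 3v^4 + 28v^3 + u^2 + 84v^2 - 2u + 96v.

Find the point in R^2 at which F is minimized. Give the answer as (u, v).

(1, -4)

F(u,v) separates as P(u) + Q(v), so its minimum is min P + min Q.
P'(u) = 2u - 2 vanishes at u ∈ {1}; Q'(v) = 12(v + 1)(v + 2)(v + 4) vanishes at v ∈ {-4, -2, -1}.
Local minima of P (where P''>0): P(1)=-1. Local minima of Q: Q(-4)=-64, Q(-1)=-37.
So the global minimum of F is P(1) + Q(-4) = -1 − 64 = -65, attained at (1, -4).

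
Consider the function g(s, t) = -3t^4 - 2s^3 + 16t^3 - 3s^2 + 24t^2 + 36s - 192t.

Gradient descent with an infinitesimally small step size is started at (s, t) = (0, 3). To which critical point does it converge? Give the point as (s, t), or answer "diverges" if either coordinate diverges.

(-3, 2)

g is separable, so gradient descent decouples: s follows -∂g/∂s, t follows -∂g/∂t.
∂g/∂s = -6(s - 2)(s + 3); at s=0 this is 36, so s decreases.
∂g/∂t = -12(t - 4)(t - 2)(t + 2); at t=3 this is 60, so t decreases.
s converges to its nearest critical value -3 (a local min of the s-part); t converges to 2. The iterate converges to (-3, 2).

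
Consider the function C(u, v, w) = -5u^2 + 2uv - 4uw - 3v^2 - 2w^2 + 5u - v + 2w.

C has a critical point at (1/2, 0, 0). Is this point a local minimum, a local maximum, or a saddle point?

The Hessian is constant: H = [[-10, 2, -4], [2, -6, 0], [-4, 0, -4]].
Leading principal minors: Δ₁ = -10, Δ₂ = 56, Δ₃ = -128.
The minors alternate sign starting negative (−, +, −), so H is negative definite: a local maximum.

local maximum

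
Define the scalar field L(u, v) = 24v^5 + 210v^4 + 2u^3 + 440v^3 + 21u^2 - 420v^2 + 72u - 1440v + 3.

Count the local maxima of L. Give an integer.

2

L separates as a function of u plus a function of v, so ∇L=0 decouples.
∂L/∂u = 6(u + 3)(u + 4) = 0 at u ∈ {-4, -3}; ∂L/∂v = 120(v - 1)(v + 1)(v + 3)(v + 4) = 0 at v ∈ {-4, -3, -1, 1}.
The Hessian is diagonal: diag(L_uu, L_vv). Second derivatives: L_uu(-4)=-6, L_uu(-3)=6; L_vv(-4)=-1800, L_vv(-3)=960, L_vv(-1)=-1440, L_vv(1)=4800.
Local maxima occur where both diagonal entries negative: (-4, -4), (-4, -1). Count: 2.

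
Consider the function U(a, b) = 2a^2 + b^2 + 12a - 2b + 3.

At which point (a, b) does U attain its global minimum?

(-3, 1)

U(a,b) separates as P(a) + Q(b) + 3, so its minimum is min P + min Q + 3.
P'(a) = 4a + 12 vanishes at a ∈ {-3}; Q'(b) = 2b - 2 vanishes at b ∈ {1}.
Local minima of P (where P''>0): P(-3)=-18. Local minima of Q: Q(1)=-1.
So the global minimum of U is P(-3) + Q(1) + 3 = -18 − 1 + 3 = -16, attained at (-3, 1).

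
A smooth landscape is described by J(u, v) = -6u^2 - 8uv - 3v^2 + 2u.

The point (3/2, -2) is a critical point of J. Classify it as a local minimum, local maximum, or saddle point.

local maximum

The Hessian of J is constant: H = [[-12, -8], [-8, -6]].
det(H) = (-12)·(-6) − (-8)² = 8.
det(H) > 0 and tr(H) = -18 < 0, so H is negative definite and the point is a local maximum.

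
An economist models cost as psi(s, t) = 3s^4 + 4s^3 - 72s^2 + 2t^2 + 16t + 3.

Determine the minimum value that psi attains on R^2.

-669

psi(s,t) separates as P(s) + Q(t) + 3, so its minimum is min P + min Q + 3.
P'(s) = 12s(s - 3)(s + 4) vanishes at s ∈ {-4, 0, 3}; Q'(t) = 4(t + 4) vanishes at t ∈ {-4}.
Local minima of P (where P''>0): P(-4)=-640, P(3)=-297. Local minima of Q: Q(-4)=-32.
So the global minimum of psi is P(-4) + Q(-4) + 3 = -640 − 32 + 3 = -669, attained at (-4, -4).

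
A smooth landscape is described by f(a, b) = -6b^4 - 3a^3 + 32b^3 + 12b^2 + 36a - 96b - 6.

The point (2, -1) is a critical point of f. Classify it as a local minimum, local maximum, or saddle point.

local maximum

The mixed partial ∂²f/∂a∂b is 0, so the Hessian at any point is diag(f_aa, f_bb) = diag(-18a, 24(-3b^2 + 8b + 1)).
At (2, -1): H = diag(-36, -240).
Both eigenvalues are negative, so H is negative definite: a local maximum.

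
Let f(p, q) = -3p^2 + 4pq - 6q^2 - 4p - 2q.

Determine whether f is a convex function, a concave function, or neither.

f is quadratic, so its Hessian is the constant matrix H = [[-6, 4], [4, -12]].
det(H) = 56, tr(H) = -18.
det(H) > 0 and tr(H) < 0, so H is negative definite everywhere: concave.

concave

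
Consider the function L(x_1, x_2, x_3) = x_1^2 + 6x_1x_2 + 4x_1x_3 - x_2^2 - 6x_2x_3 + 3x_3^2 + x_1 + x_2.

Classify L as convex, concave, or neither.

neither

L is quadratic, so its Hessian is the constant matrix H = [[2, 6, 4], [6, -2, -6], [4, -6, 6]].
Leading principal minors: 2, -40, -568.
Neither pattern holds ⇒ H is indefinite ⇒ neither convex nor concave.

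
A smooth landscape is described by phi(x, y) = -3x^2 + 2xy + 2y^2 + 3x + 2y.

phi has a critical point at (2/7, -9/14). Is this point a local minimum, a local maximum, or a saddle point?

The Hessian of phi is constant: H = [[-6, 2], [2, 4]].
det(H) = (-6)·4 − 2² = -28.
Since det(H) < 0, H is indefinite and the critical point is a saddle point.

saddle point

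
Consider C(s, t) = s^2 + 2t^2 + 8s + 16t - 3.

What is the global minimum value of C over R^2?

C(s,t) separates as P(s) + Q(t) − 3, so its minimum is min P + min Q − 3.
P'(s) = 2s + 8 vanishes at s ∈ {-4}; Q'(t) = 4(t + 4) vanishes at t ∈ {-4}.
Local minima of P (where P''>0): P(-4)=-16. Local minima of Q: Q(-4)=-32.
So the global minimum of C is P(-4) + Q(-4) − 3 = -16 − 32 − 3 = -51, attained at (-4, -4).

-51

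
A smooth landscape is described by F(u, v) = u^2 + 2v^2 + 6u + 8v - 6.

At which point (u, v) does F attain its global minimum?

F(u,v) separates as P(u) + Q(v) − 6, so its minimum is min P + min Q − 6.
P'(u) = 2u + 6 vanishes at u ∈ {-3}; Q'(v) = 4v + 8 vanishes at v ∈ {-2}.
Local minima of P (where P''>0): P(-3)=-9. Local minima of Q: Q(-2)=-8.
So the global minimum of F is P(-3) + Q(-2) − 6 = -9 − 8 − 6 = -23, attained at (-3, -2).

(-3, -2)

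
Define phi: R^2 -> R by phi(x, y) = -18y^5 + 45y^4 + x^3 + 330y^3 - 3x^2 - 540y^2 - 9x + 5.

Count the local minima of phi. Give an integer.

2

phi separates as a function of x plus a function of y, so ∇phi=0 decouples.
∂phi/∂x = 3(x - 3)(x + 1) = 0 at x ∈ {-1, 3}; ∂phi/∂y = -90y(y - 4)(y - 1)(y + 3) = 0 at y ∈ {-3, 0, 1, 4}.
The Hessian is diagonal: diag(phi_xx, phi_yy). Second derivatives: phi_xx(-1)=-12, phi_xx(3)=12; phi_yy(-3)=7560, phi_yy(0)=-1080, phi_yy(1)=1080, phi_yy(4)=-7560.
Local minima occur where both diagonal entries positive: (3, -3), (3, 1). Count: 2.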